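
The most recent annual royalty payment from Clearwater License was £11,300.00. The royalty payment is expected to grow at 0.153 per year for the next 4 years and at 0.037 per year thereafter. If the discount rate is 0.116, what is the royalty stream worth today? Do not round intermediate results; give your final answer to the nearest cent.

D_1 = 13028.90000
D_2 = 15022.32170
D_3 = 17320.73692
D_4 = 19970.80967
Terminal value at year 4: TV = D_4×(1+g_2)/(r−g_2) = 20709.72963/0.079 = 262148.47629
P_0 = D_1/(1+r)^1 + D_2/(1+r)^2 + D_3/(1+r)^3 + D_4/(1+r)^4 + TV/(1+r)^4
    = 11674.64158 + 12061.70407 + 12461.59927 + 12874.75265 + 169001.50003 = 218074.19760

£218074.20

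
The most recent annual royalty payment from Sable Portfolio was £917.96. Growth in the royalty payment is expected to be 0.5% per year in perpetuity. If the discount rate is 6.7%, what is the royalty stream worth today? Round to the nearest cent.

£14879.84

D₁ = D₀ × (1 + g) = £917.96 × 1.005 = £922.5498
Growing perpetuity: P = D₁ / (r − g) = £922.5498 / (0.067 − 0.005) = £14,879.84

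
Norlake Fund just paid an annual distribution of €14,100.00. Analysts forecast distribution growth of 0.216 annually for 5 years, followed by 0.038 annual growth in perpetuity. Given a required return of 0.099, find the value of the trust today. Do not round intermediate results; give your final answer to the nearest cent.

€494371.54

D_1 = 17145.60000
D_2 = 20849.04960
D_3 = 25352.44431
D_4 = 30828.57229
D_5 = 37487.54390
Terminal value at year 5: TV = D_5×(1+g_2)/(r−g_2) = 38912.07057/0.061 = 637902.79618
P_0 = D_1/(1+r)^1 + D_2/(1+r)^2 + D_3/(1+r)^3 + D_4/(1+r)^4 + D_5/(1+r)^5 + TV/(1+r)^5
    = 15601.09190 + 17261.99068 + 19099.70943 + 21133.07249 + 23382.90823 + 397892.76629 = 494371.53901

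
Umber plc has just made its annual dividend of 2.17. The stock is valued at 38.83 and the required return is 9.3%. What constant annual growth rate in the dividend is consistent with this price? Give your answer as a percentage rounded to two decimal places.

P = D₀(1+g)/(r−g) ⇒ P(r−g) = D₀(1+g) ⇒ g(P+D₀) = P·r − D₀
g = (P·r − D₀)/(P + D₀) = (38.83×0.093 − 2.17) / (38.83 + 2.17) = 0.035151

3.52%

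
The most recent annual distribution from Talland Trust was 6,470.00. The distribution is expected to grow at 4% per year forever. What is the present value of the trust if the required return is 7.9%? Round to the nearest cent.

172533.33

D₁ = D₀ × (1 + g) = 6,470.00 × 1.04 = 6,728.8000
Growing perpetuity: P = D₁ / (r − g) = 6,728.8000 / (0.079 − 0.04) = 172,533.33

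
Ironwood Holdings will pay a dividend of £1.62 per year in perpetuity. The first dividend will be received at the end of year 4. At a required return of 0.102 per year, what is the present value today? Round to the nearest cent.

Value at end of year 3: C / r = £1.62 / 0.102 = £15.8824
Discount to today: PV = £15.8824 / (1 + 0.102)^3 = £15.8824 / 1.338273 = £11.87

£11.87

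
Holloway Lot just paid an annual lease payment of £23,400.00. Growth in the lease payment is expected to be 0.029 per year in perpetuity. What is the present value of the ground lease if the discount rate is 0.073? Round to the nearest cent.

D₁ = D₀ × (1 + g) = £23,400.00 × 1.029 = £24,078.6000
Growing perpetuity: P = D₁ / (r − g) = £24,078.6000 / (0.073 − 0.029) = £547,240.91

£547240.91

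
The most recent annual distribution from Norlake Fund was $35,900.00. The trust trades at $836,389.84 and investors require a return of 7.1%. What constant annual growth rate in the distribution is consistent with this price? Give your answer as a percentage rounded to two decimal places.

2.69%

P = D₀(1+g)/(r−g) ⇒ P(r−g) = D₀(1+g) ⇒ g(P+D₀) = P·r − D₀
g = (P·r − D₀)/(P + D₀) = ($836,389.84×0.071 − $35,900.00) / ($836,389.84 + $35,900.00) = 0.026922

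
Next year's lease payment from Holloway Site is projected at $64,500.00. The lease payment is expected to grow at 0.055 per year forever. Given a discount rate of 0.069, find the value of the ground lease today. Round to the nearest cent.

Growing perpetuity: P = D₁ / (r − g) = $64,500.0000 / (0.069 − 0.055) = $4,607,142.86

$4607142.86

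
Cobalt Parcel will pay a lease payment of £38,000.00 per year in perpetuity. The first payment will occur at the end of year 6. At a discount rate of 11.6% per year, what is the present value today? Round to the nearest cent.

Value at end of year 5: C / r = £38,000.00 / 0.116 = £327,586.2069
Discount to today: PV = £327,586.2069 / (1 + 0.116)^5 = £327,586.2069 / 1.731095 = £189,236.38

£189236.38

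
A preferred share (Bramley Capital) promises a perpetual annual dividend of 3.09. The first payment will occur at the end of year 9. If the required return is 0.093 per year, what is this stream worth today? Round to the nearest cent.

Value at end of year 8: C / r = 3.09 / 0.093 = 33.2258
Discount to today: PV = 33.2258 / (1 + 0.093)^8 = 33.2258 / 2.036861 = 16.31

16.31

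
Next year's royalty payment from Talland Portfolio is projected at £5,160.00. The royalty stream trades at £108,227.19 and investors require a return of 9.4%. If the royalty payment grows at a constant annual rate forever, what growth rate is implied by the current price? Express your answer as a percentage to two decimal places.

4.63%

P = D₁/(r−g) ⇒ g = r − D₁/P = 0.094 − £5,160.00/£108,227.19 = 0.046323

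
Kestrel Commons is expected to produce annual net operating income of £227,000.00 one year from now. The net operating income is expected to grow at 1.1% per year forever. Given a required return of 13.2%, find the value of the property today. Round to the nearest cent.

Growing perpetuity: P = D₁ / (r − g) = £227,000.0000 / (0.132 − 0.011) = £1,876,033.06

£1876033.06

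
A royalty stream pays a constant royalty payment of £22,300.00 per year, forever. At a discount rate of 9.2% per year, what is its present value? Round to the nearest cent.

£242391.30

Level perpetuity: PV = C / r = £22,300.00 / 0.092 = £242,391.30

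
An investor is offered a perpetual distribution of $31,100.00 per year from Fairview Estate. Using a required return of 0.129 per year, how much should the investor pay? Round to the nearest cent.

$241085.27

Level perpetuity: PV = C / r = $31,100.00 / 0.129 = $241,085.27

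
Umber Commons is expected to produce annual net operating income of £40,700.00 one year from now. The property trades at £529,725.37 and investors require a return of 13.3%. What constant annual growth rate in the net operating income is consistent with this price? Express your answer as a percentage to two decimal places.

5.62%

P = D₁/(r−g) ⇒ g = r − D₁/P = 0.133 − £40,700.00/£529,725.37 = 0.056168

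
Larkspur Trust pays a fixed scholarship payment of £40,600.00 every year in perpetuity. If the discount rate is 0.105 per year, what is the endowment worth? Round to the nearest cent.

£386666.67

Level perpetuity: PV = C / r = £40,600.00 / 0.105 = £386,666.67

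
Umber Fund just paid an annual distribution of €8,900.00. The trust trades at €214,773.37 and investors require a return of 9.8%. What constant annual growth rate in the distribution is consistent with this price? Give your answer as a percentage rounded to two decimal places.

5.43%

P = D₀(1+g)/(r−g) ⇒ P(r−g) = D₀(1+g) ⇒ g(P+D₀) = P·r − D₀
g = (P·r − D₀)/(P + D₀) = (€214,773.37×0.098 − €8,900.00) / (€214,773.37 + €8,900.00) = 0.054310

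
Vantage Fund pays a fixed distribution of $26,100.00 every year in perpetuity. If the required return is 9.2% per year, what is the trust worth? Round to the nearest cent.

$283695.65

Level perpetuity: PV = C / r = $26,100.00 / 0.092 = $283,695.65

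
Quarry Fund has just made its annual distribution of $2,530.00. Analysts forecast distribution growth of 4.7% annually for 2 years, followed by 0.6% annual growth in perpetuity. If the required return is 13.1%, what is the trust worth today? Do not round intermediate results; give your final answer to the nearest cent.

D_1 = 2648.91000
D_2 = 2773.40877
Terminal value at year 2: TV = D_2×(1+g_2)/(r−g_2) = 2790.04922/0.125 = 22320.39378
P_0 = D_1/(1+r)^1 + D_2/(1+r)^2 + TV/(1+r)^2
    = 2342.09549 + 2168.14675 + 17449.24508 = 21959.48732

$21959.49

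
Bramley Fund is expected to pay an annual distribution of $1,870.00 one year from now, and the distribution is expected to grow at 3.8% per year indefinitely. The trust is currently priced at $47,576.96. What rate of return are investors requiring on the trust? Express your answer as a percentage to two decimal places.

P = D₁/(r − g) ⇒ r = D₁/P + g = $1,870.0000/$47,576.96 + 0.038 = 0.039305 + 0.038 = 0.077305

7.73%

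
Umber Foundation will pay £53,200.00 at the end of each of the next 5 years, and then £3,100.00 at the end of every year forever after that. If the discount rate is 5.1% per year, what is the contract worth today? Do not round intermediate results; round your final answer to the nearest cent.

£277092.81

PV of 5-year annuity: £53,200.00 × [1 − (1+0.051)^−5] / 0.051 = 229692.85046
Perpetuity value at year 5: £3,100.00 / 0.051 = 60784.31373
PV of perpetuity: 60784.31373 / (1+0.051)^5 = 47399.95590
Total PV = 229692.85046 + 47399.95590 = 277092.80636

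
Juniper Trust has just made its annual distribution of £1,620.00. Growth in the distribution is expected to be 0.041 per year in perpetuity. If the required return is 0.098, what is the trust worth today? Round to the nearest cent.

D₁ = D₀ × (1 + g) = £1,620.00 × 1.041 = £1,686.4200
Growing perpetuity: P = D₁ / (r − g) = £1,686.4200 / (0.098 − 0.041) = £29,586.32

£29586.32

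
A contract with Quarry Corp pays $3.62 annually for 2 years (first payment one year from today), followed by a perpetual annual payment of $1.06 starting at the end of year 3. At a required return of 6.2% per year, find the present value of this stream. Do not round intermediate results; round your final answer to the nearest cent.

$21.78

PV of 2-year annuity: $3.62 × [1 − (1+0.062)^−2] / 0.062 = 6.61833
Perpetuity value at year 2: $1.06 / 0.062 = 17.09677
PV of perpetuity: 17.09677 / (1+0.062)^2 = 15.15881
Total PV = 6.61833 + 15.15881 = 21.77714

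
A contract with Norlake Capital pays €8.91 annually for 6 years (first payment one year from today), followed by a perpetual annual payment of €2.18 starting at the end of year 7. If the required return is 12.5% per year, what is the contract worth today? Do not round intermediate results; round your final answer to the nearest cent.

€44.72

PV of 6-year annuity: €8.91 × [1 − (1+0.125)^−6] / 0.125 = 36.11970
Perpetuity value at year 6: €2.18 / 0.125 = 17.44000
PV of perpetuity: 17.44000 / (1+0.125)^6 = 8.60263
Total PV = 36.11970 + 8.60263 = 44.72233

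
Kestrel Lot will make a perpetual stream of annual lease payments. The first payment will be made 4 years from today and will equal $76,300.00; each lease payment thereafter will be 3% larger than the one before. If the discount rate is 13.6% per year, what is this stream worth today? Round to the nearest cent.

$491002.47

Value at end of year 3: C₁ / (r − g) = $76,300.00 / (0.136 − 0.03) = $719,811.3208
Discount to today: PV = $719,811.3208 / (1 + 0.136)^3 = $719,811.3208 / 1.466003 = $491,002.47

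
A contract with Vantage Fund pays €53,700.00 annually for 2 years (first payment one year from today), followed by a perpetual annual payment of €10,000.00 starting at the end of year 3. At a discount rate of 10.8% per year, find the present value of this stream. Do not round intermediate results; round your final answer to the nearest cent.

€167629.08

PV of 2-year annuity: €53,700.00 × [1 − (1+0.108)^−2] / 0.108 = 92207.31405
Perpetuity value at year 2: €10,000.00 / 0.108 = 92592.59259
PV of perpetuity: 92592.59259 / (1+0.108)^2 = 75421.77061
Total PV = 92207.31405 + 75421.77061 = 167629.08466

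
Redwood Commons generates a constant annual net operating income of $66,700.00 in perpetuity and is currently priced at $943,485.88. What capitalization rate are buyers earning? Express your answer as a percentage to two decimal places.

P = C/r ⇒ r = C/P = $66,700.00/$943,485.88 = 0.070695

7.07%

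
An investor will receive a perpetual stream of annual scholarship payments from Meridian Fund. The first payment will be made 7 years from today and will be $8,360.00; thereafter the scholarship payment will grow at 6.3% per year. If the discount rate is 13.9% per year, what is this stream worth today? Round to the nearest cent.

$50379.09

Value at end of year 6: C₁ / (r − g) = $8,360.00 / (0.139 − 0.063) = $110,000.0000
Discount to today: PV = $110,000.0000 / (1 + 0.139)^6 = $110,000.0000 / 2.183445 = $50,379.09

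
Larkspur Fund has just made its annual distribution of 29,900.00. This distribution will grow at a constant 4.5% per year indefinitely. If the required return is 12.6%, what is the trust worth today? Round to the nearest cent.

D₁ = D₀ × (1 + g) = 29,900.00 × 1.045 = 31,245.5000
Growing perpetuity: P = D₁ / (r − g) = 31,245.5000 / (0.126 − 0.045) = 385,746.91

385746.91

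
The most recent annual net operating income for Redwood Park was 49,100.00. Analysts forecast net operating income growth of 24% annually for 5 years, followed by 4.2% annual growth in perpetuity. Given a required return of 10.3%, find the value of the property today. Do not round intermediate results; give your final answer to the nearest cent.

1859698.31

D_1 = 60884.00000
D_2 = 75496.16000
D_3 = 93615.23840
D_4 = 116082.89562
D_5 = 143942.79056
Terminal value at year 5: TV = D_5×(1+g_2)/(r−g_2) = 149988.38777/0.061 = 2458826.02898
P_0 = D_1/(1+r)^1 + D_2/(1+r)^2 + D_3/(1+r)^3 + D_4/(1+r)^4 + D_5/(1+r)^5 + TV/(1+r)^5
    = 55198.54941 + 62054.57957 + 69762.17468 + 78427.10481 + 88168.27739 + 1506087.62360 = 1859698.30946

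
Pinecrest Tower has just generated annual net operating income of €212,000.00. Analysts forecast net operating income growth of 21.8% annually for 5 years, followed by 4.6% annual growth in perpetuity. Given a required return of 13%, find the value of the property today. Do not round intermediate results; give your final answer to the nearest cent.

D_1 = 258216.00000
D_2 = 314507.08800
D_3 = 383069.63318
D_4 = 466578.81322
D_5 = 568292.99450
Terminal value at year 5: TV = D_5×(1+g_2)/(r−g_2) = 594434.47225/0.084 = 7076600.86008
P_0 = D_1/(1+r)^1 + D_2/(1+r)^2 + D_3/(1+r)^3 + D_4/(1+r)^4 + D_5/(1+r)^5 + TV/(1+r)^5
    = 228509.73451 + 246305.18286 + 265486.47144 + 286161.52409 + 308446.66932 + 3840895.42991 = 5175805.01214

€5175805.01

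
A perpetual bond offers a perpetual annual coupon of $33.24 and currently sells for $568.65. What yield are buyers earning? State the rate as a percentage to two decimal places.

P = C/r ⇒ r = C/P = $33.24/$568.65 = 0.058454

5.85%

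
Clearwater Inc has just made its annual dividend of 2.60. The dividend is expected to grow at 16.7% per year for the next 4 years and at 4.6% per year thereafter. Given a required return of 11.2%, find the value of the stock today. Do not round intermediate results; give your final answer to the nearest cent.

61.73

D_1 = 3.03420
D_2 = 3.54091
D_3 = 4.13224
D_4 = 4.82233
Terminal value at year 4: TV = D_4×(1+g_2)/(r−g_2) = 5.04416/0.066 = 76.42660
P_0 = D_1/(1+r)^1 + D_2/(1+r)^2 + D_3/(1+r)^3 + D_4/(1+r)^4 + TV/(1+r)^4
    = 2.72860 + 2.86355 + 3.00519 + 3.15383 + 49.98335 = 61.73452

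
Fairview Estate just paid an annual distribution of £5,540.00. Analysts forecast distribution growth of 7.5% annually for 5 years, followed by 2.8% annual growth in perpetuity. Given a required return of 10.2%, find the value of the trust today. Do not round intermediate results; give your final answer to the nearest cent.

D_1 = 5955.50000
D_2 = 6402.16250
D_3 = 6882.32469
D_4 = 7398.49904
D_5 = 7953.38647
Terminal value at year 5: TV = D_5×(1+g_2)/(r−g_2) = 8176.08129/0.074 = 110487.58497
P_0 = D_1/(1+r)^1 + D_2/(1+r)^2 + D_3/(1+r)^3 + D_4/(1+r)^4 + D_5/(1+r)^5 + TV/(1+r)^5
    = 5404.26497 + 5271.85558 + 5142.69033 + 5016.68975 + 4893.77630 + 67983.81131 = 93713.08824

£93713.09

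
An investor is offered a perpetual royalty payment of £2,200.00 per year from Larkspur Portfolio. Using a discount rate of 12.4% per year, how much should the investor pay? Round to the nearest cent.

Level perpetuity: PV = C / r = £2,200.00 / 0.124 = £17,741.94

£17741.94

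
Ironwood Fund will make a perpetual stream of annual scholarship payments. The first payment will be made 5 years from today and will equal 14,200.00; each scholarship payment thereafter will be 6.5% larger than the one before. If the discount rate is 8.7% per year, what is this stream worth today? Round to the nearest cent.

462325.12

Value at end of year 4: C₁ / (r − g) = 14,200.00 / (0.087 − 0.065) = 645,454.5455
Discount to today: PV = 645,454.5455 / (1 + 0.087)^4 = 645,454.5455 / 1.396105 = 462,325.12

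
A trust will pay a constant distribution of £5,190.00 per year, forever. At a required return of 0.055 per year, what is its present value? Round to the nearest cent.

£94363.64

Level perpetuity: PV = C / r = £5,190.00 / 0.055 = £94,363.64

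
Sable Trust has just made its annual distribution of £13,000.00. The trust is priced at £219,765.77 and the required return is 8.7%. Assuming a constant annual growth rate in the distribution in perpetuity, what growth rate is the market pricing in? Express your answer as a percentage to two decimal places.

2.63%

P = D₀(1+g)/(r−g) ⇒ P(r−g) = D₀(1+g) ⇒ g(P+D₀) = P·r − D₀
g = (P·r − D₀)/(P + D₀) = (£219,765.77×0.087 − £13,000.00) / (£219,765.77 + £13,000.00) = 0.026291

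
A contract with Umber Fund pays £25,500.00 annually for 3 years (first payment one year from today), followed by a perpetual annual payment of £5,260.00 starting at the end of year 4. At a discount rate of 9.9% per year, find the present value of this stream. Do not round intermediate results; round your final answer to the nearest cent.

£103553.94

PV of 3-year annuity: £25,500.00 × [1 − (1+0.099)^−3] / 0.099 = 63526.53437
Perpetuity value at year 3: £5,260.00 / 0.099 = 53131.31313
PV of perpetuity: 53131.31313 / (1+0.099)^3 = 40027.40839
Total PV = 63526.53437 + 40027.40839 = 103553.94276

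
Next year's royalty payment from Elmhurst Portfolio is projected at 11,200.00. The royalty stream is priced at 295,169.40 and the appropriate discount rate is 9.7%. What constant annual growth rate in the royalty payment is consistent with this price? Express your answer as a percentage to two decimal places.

5.91%

P = D₁/(r−g) ⇒ g = r − D₁/P = 0.097 − 11,200.00/295,169.40 = 0.059056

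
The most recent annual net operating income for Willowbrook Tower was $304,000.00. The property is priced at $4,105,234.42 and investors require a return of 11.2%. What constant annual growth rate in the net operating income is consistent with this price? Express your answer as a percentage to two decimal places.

P = D₀(1+g)/(r−g) ⇒ P(r−g) = D₀(1+g) ⇒ g(P+D₀) = P·r − D₀
g = (P·r − D₀)/(P + D₀) = ($4,105,234.42×0.112 − $304,000.00) / ($4,105,234.42 + $304,000.00) = 0.035332

3.53%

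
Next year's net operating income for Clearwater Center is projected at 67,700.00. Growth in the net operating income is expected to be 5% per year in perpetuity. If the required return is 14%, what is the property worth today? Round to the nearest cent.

752222.22

Growing perpetuity: P = D₁ / (r − g) = 67,700.0000 / (0.14 − 0.05) = 752,222.22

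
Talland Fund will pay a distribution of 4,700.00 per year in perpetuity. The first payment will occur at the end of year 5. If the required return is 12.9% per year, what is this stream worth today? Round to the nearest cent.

Value at end of year 4: C / r = 4,700.00 / 0.129 = 36,434.1085
Discount to today: PV = 36,434.1085 / (1 + 0.129)^4 = 36,434.1085 / 1.624710 = 22,425.00

22425.00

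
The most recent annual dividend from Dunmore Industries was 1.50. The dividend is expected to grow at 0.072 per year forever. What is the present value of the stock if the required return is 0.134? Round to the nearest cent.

D₁ = D₀ × (1 + g) = 1.50 × 1.072 = 1.6080
Growing perpetuity: P = D₁ / (r − g) = 1.6080 / (0.134 − 0.072) = 25.94

25.94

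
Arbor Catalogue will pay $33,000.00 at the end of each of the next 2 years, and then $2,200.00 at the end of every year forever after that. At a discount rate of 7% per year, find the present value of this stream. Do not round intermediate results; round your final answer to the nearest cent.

$87115.53

PV of 2-year annuity: $33,000.00 × [1 − (1+0.07)^−2] / 0.07 = 59664.59953
Perpetuity value at year 2: $2,200.00 / 0.07 = 31428.57143
PV of perpetuity: 31428.57143 / (1+0.07)^2 = 27450.93146
Total PV = 59664.59953 + 27450.93146 = 87115.53099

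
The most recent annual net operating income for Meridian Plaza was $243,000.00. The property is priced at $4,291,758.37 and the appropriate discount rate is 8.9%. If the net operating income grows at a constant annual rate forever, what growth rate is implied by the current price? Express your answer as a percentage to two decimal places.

3.06%

P = D₀(1+g)/(r−g) ⇒ P(r−g) = D₀(1+g) ⇒ g(P+D₀) = P·r − D₀
g = (P·r − D₀)/(P + D₀) = ($4,291,758.37×0.089 − $243,000.00) / ($4,291,758.37 + $243,000.00) = 0.030645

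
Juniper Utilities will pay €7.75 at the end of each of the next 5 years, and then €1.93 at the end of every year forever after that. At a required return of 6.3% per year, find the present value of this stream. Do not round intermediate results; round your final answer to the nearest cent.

€54.95

PV of 5-year annuity: €7.75 × [1 − (1+0.063)^−5] / 0.063 = 32.38110
Perpetuity value at year 5: €1.93 / 0.063 = 30.63492
PV of perpetuity: 30.63492 / (1+0.063)^5 = 22.57098
Total PV = 32.38110 + 22.57098 = 54.95209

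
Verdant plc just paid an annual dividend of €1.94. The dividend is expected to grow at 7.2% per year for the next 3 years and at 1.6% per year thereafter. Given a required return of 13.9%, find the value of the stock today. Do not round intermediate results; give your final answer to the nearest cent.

D_1 = 2.07968
D_2 = 2.22942
D_3 = 2.38993
Terminal value at year 3: TV = D_3×(1+g_2)/(r−g_2) = 2.42817/0.123 = 19.74125
P_0 = D_1/(1+r)^1 + D_2/(1+r)^2 + D_3/(1+r)^3 + TV/(1+r)^3
    = 1.82588 + 1.71848 + 1.61739 + 13.35991 = 18.52166

€18.52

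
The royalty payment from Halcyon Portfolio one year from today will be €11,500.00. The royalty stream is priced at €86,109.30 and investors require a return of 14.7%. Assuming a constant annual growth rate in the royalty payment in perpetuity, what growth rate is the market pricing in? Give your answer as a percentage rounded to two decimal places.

1.34%

P = D₁/(r−g) ⇒ g = r − D₁/P = 0.147 − €11,500.00/€86,109.30 = 0.013449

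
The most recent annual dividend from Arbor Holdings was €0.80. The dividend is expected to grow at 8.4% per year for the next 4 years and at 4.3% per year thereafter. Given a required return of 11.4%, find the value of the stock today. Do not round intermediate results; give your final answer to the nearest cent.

D_1 = 0.86720
D_2 = 0.94004
D_3 = 1.01901
D_4 = 1.10461
Terminal value at year 4: TV = D_4×(1+g_2)/(r−g_2) = 1.15210/0.071 = 16.22681
P_0 = D_1/(1+r)^1 + D_2/(1+r)^2 + D_3/(1+r)^3 + D_4/(1+r)^4 + TV/(1+r)^4
    = 0.77846 + 0.75749 + 0.73709 + 0.71724 + 10.53640 = 13.52669

€13.53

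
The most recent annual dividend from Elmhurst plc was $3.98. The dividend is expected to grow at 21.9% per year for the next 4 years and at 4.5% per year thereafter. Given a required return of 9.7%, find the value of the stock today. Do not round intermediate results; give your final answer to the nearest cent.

$142.82

D_1 = 4.85162
D_2 = 5.91412
D_3 = 7.20932
D_4 = 8.78816
Terminal value at year 4: TV = D_4×(1+g_2)/(r−g_2) = 9.18363/0.052 = 176.60819
P_0 = D_1/(1+r)^1 + D_2/(1+r)^2 + D_3/(1+r)^3 + D_4/(1+r)^4 + TV/(1+r)^4
    = 4.42263 + 4.91448 + 5.46103 + 6.06836 + 121.95071 = 142.81720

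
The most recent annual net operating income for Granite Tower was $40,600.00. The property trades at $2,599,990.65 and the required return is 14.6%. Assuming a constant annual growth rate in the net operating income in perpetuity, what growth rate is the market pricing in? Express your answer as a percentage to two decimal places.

12.84%

P = D₀(1+g)/(r−g) ⇒ P(r−g) = D₀(1+g) ⇒ g(P+D₀) = P·r − D₀
g = (P·r − D₀)/(P + D₀) = ($2,599,990.65×0.146 − $40,600.00) / ($2,599,990.65 + $40,600.00) = 0.128380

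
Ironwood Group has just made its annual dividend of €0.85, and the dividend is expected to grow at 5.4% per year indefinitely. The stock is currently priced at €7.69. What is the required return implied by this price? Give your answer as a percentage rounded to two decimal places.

17.05%

D₁ = €0.85 × 1.054 = €0.8959
P = D₁/(r − g) ⇒ r = D₁/P + g = €0.8959/€7.69 + 0.054 = 0.116502 + 0.054 = 0.170502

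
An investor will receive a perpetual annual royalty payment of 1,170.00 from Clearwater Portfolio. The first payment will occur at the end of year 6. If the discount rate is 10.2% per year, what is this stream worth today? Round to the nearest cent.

7057.94

Value at end of year 5: C / r = 1,170.00 / 0.102 = 11,470.5882
Discount to today: PV = 11,470.5882 / (1 + 0.102)^5 = 11,470.5882 / 1.625204 = 7,057.94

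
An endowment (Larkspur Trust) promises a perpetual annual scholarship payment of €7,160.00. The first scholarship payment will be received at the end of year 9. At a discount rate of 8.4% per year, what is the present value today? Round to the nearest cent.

€44709.47

Value at end of year 8: C / r = €7,160.00 / 0.084 = €85,238.0952
Discount to today: PV = €85,238.0952 / (1 + 0.084)^8 = €85,238.0952 / 1.906489 = €44,709.47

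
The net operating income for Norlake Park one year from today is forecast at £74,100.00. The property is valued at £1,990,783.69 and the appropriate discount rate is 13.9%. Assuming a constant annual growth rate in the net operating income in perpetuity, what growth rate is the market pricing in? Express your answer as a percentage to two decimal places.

P = D₁/(r−g) ⇒ g = r − D₁/P = 0.139 − £74,100.00/£1,990,783.69 = 0.101778

10.18%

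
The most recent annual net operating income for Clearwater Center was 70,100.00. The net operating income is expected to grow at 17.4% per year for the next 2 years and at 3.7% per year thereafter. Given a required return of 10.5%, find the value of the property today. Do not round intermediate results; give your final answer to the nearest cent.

D_1 = 82297.40000
D_2 = 96617.14760
Terminal value at year 2: TV = D_2×(1+g_2)/(r−g_2) = 100191.98206/0.068 = 1473411.50090
P_0 = D_1/(1+r)^1 + D_2/(1+r)^2 + TV/(1+r)^2
    = 74477.28507 + 79127.90287 + 1206700.51874 = 1360305.70668

1360305.71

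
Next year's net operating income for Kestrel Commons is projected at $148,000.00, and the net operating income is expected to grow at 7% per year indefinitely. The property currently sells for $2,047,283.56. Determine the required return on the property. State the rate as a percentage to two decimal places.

P = D₁/(r − g) ⇒ r = D₁/P + g = $148,000.0000/$2,047,283.56 + 0.07 = 0.072291 + 0.07 = 0.142291

14.23%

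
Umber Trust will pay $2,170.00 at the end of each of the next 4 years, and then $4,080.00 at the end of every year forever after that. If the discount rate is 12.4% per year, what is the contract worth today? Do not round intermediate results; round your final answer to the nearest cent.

$27150.42

PV of 4-year annuity: $2,170.00 × [1 − (1+0.124)^−4] / 0.124 = 6535.90465
Perpetuity value at year 4: $4,080.00 / 0.124 = 32903.22581
PV of perpetuity: 32903.22581 / (1+0.124)^4 = 20614.52029
Total PV = 6535.90465 + 20614.52029 = 27150.42494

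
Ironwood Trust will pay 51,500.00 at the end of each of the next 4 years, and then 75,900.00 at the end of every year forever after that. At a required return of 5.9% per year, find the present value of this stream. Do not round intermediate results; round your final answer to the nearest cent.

PV of 4-year annuity: 51,500.00 × [1 − (1+0.059)^−4] / 0.059 = 178862.32913
Perpetuity value at year 4: 75,900.00 / 0.059 = 1286440.67797
PV of perpetuity: 1286440.67797 / (1+0.059)^4 = 1022835.80843
Total PV = 178862.32913 + 1022835.80843 = 1201698.13756

1201698.14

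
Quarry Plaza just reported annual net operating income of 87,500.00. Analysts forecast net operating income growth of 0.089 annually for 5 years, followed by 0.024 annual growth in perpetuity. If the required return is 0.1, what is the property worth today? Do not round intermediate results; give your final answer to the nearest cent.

D_1 = 95287.50000
D_2 = 103768.08750
D_3 = 113003.44729
D_4 = 123060.75410
D_5 = 134013.16121
Terminal value at year 5: TV = D_5×(1+g_2)/(r−g_2) = 137229.47708/0.076 = 1805651.01421
P_0 = D_1/(1+r)^1 + D_2/(1+r)^2 + D_3/(1+r)^3 + D_4/(1+r)^4 + D_5/(1+r)^5 + TV/(1+r)^5
    = 86625.00000 + 85758.75000 + 84901.16250 + 84052.15088 + 83211.62937 + 1121167.21672 = 1545715.90947

1545715.91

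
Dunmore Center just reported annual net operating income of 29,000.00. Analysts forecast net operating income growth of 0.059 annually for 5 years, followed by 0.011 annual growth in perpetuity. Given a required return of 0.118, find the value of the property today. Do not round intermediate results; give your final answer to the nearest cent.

D_1 = 30711.00000
D_2 = 32522.94900
D_3 = 34441.80299
D_4 = 36473.86937
D_5 = 38625.82766
Terminal value at year 5: TV = D_5×(1+g_2)/(r−g_2) = 39050.71176/0.107 = 364959.92303
P_0 = D_1/(1+r)^1 + D_2/(1+r)^2 + D_3/(1+r)^3 + D_4/(1+r)^4 + D_5/(1+r)^5 + TV/(1+r)^5
    = 27469.58855 + 26019.94121 + 24646.79584 + 23346.11520 + 22114.07513 + 208947.00892 = 332543.52484

332543.52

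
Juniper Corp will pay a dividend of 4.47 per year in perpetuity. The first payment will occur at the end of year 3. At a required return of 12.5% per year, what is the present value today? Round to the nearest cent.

28.25

Value at end of year 2: C / r = 4.47 / 0.125 = 35.7600
Discount to today: PV = 35.7600 / (1 + 0.125)^2 = 35.7600 / 1.265625 = 28.25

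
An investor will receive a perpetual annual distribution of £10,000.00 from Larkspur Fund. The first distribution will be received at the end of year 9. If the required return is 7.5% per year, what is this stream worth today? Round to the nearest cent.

Value at end of year 8: C / r = £10,000.00 / 0.075 = £133,333.3333
Discount to today: PV = £133,333.3333 / (1 + 0.075)^8 = £133,333.3333 / 1.783478 = £74,760.30

£74760.30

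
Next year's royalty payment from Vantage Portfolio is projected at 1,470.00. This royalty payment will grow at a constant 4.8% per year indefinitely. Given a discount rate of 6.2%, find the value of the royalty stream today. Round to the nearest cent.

105000.00

Growing perpetuity: P = D₁ / (r − g) = 1,470.0000 / (0.062 − 0.048) = 105,000.00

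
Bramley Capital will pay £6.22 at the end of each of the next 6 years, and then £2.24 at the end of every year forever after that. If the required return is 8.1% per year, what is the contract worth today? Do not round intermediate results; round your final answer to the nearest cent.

PV of 6-year annuity: £6.22 × [1 − (1+0.081)^−6] / 0.081 = 28.66729
Perpetuity value at year 6: £2.24 / 0.081 = 27.65432
PV of perpetuity: 27.65432 / (1+0.081)^6 = 17.33041
Total PV = 28.66729 + 17.33041 = 45.99770

£46.00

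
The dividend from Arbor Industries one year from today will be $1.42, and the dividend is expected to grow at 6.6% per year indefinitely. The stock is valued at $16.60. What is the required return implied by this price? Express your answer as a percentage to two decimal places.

P = D₁/(r − g) ⇒ r = D₁/P + g = $1.4200/$16.60 + 0.066 = 0.085542 + 0.066 = 0.151542

15.15%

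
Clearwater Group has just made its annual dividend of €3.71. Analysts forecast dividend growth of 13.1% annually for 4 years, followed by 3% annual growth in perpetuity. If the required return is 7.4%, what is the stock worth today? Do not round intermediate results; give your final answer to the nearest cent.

D_1 = 4.19601
D_2 = 4.74569
D_3 = 5.36737
D_4 = 6.07050
Terminal value at year 4: TV = D_4×(1+g_2)/(r−g_2) = 6.25261/0.044 = 142.10484
P_0 = D_1/(1+r)^1 + D_2/(1+r)^2 + D_3/(1+r)^3 + D_4/(1+r)^4 + TV/(1+r)^4
    = 3.90690 + 4.11425 + 4.33260 + 4.56255 + 106.80504 = 123.72134

€123.72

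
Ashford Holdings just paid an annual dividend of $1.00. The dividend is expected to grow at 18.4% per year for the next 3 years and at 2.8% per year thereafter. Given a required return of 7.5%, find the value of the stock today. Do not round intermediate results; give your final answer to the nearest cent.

$32.87

D_1 = 1.18400
D_2 = 1.40186
D_3 = 1.65980
Terminal value at year 3: TV = D_3×(1+g_2)/(r−g_2) = 1.70627/0.047 = 36.30366
P_0 = D_1/(1+r)^1 + D_2/(1+r)^2 + D_3/(1+r)^3 + TV/(1+r)^3
    = 1.10140 + 1.21307 + 1.33607 + 29.22301 = 32.87355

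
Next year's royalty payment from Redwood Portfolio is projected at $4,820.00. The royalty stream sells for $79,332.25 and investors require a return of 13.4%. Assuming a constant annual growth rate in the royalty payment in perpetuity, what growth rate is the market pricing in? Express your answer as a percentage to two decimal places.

7.32%

P = D₁/(r−g) ⇒ g = r − D₁/P = 0.134 − $4,820.00/$79,332.25 = 0.073243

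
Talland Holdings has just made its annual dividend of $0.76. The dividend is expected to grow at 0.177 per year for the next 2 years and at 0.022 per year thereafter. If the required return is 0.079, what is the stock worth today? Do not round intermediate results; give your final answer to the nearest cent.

$17.95

D_1 = 0.89452
D_2 = 1.05285
Terminal value at year 2: TV = D_2×(1+g_2)/(r−g_2) = 1.07601/0.057 = 18.87742
P_0 = D_1/(1+r)^1 + D_2/(1+r)^2 + TV/(1+r)^2
    = 0.82903 + 0.90432 + 16.21435 = 17.94770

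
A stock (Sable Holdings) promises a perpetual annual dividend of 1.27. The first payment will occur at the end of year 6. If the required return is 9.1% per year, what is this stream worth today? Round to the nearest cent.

Value at end of year 5: C / r = 1.27 / 0.091 = 13.9560
Discount to today: PV = 13.9560 / (1 + 0.091)^5 = 13.9560 / 1.545695 = 9.03

9.03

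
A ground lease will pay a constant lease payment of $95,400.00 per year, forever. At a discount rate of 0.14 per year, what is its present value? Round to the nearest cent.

Level perpetuity: PV = C / r = $95,400.00 / 0.14 = $681,428.57

$681428.57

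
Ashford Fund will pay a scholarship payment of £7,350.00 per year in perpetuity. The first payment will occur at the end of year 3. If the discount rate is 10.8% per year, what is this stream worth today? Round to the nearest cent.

£55435.00

Value at end of year 2: C / r = £7,350.00 / 0.108 = £68,055.5556
Discount to today: PV = £68,055.5556 / (1 + 0.108)^2 = £68,055.5556 / 1.227664 = £55,435.00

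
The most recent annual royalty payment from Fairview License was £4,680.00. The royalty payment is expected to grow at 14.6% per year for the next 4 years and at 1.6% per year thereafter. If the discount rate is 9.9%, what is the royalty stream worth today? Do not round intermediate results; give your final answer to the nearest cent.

D_1 = 5363.28000
D_2 = 6146.31888
D_3 = 7043.68144
D_4 = 8072.05893
Terminal value at year 4: TV = D_4×(1+g_2)/(r−g_2) = 8201.21187/0.083 = 98809.78155
P_0 = D_1/(1+r)^1 + D_2/(1+r)^2 + D_3/(1+r)^3 + D_4/(1+r)^4 + TV/(1+r)^4
    = 4880.14559 + 5088.85063 + 5306.48118 + 5533.41896 + 67734.38150 = 88543.27786

£88543.28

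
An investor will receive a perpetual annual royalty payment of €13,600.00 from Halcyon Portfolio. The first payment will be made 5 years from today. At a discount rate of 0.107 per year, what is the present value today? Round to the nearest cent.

€84637.85

Value at end of year 4: C / r = €13,600.00 / 0.107 = €127,102.8037
Discount to today: PV = €127,102.8037 / (1 + 0.107)^4 = €127,102.8037 / 1.501725 = €84,637.85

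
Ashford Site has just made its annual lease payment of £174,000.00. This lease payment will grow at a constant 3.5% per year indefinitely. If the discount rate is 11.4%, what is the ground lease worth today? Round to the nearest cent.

£2279620.25

D₁ = D₀ × (1 + g) = £174,000.00 × 1.035 = £180,090.0000
Growing perpetuity: P = D₁ / (r − g) = £180,090.0000 / (0.114 − 0.035) = £2,279,620.25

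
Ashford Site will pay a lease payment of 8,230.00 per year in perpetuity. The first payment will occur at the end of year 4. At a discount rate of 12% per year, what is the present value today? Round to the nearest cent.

48816.26

Value at end of year 3: C / r = 8,230.00 / 0.12 = 68,583.3333
Discount to today: PV = 68,583.3333 / (1 + 0.12)^3 = 68,583.3333 / 1.404928 = 48,816.26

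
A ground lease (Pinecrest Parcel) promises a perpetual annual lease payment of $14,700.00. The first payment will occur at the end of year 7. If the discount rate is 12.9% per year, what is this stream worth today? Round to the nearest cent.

$55025.50

Value at end of year 6: C / r = $14,700.00 / 0.129 = $113,953.4884
Discount to today: PV = $113,953.4884 / (1 + 0.129)^6 = $113,953.4884 / 2.070922 = $55,025.50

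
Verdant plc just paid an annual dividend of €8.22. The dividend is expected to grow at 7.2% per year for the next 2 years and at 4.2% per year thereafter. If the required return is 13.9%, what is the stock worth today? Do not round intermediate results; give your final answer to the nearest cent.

D_1 = 8.81184
D_2 = 9.44629
Terminal value at year 2: TV = D_2×(1+g_2)/(r−g_2) = 9.84304/0.097 = 101.47461
P_0 = D_1/(1+r)^1 + D_2/(1+r)^2 + TV/(1+r)^2
    = 7.73647 + 7.28138 + 78.21858 = 93.23643

€93.24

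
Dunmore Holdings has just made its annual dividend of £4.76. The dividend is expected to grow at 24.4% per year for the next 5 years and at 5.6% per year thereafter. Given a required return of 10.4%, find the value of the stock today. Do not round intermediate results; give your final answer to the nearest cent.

£224.77

D_1 = 5.92144
D_2 = 7.36627
D_3 = 9.16364
D_4 = 11.39957
D_5 = 14.18107
Terminal value at year 5: TV = D_5×(1+g_2)/(r−g_2) = 14.97520/0.048 = 311.98343
P_0 = D_1/(1+r)^1 + D_2/(1+r)^2 + D_3/(1+r)^3 + D_4/(1+r)^4 + D_5/(1+r)^5 + TV/(1+r)^5
    = 5.36362 + 6.04379 + 6.81022 + 7.67383 + 8.64696 + 190.23314 = 224.77156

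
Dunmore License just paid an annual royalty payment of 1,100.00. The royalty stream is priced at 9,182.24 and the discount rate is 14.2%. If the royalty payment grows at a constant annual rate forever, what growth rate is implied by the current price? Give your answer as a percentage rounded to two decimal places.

P = D₀(1+g)/(r−g) ⇒ P(r−g) = D₀(1+g) ⇒ g(P+D₀) = P·r − D₀
g = (P·r − D₀)/(P + D₀) = (9,182.24×0.142 − 1,100.00) / (9,182.24 + 1,100.00) = 0.019828

1.98%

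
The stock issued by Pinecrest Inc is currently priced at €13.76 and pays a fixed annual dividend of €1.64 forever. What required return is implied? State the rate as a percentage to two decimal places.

11.92%

P = C/r ⇒ r = C/P = €1.64/€13.76 = 0.119186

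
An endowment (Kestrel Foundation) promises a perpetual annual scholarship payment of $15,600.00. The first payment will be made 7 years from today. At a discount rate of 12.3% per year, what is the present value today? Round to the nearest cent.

$63232.59

Value at end of year 6: C / r = $15,600.00 / 0.123 = $126,829.2683
Discount to today: PV = $126,829.2683 / (1 + 0.123)^6 = $126,829.2683 / 2.005758 = $63,232.59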